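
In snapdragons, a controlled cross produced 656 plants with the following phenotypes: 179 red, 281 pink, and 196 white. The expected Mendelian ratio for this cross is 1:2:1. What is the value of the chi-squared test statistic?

14.351

The 1:2:1 ratio has 4 parts, so with N = 656 the expected counts are:
  red: 656 × 1/4 = 164
  pink: 656 × 2/4 = 328
  white: 656 × 1/4 = 164
χ² = Σ (O − E)² / E
  red: (179 − 164)² / 164 = 1.3720
  pink: (281 − 328)² / 328 = 6.7348
  white: (196 − 164)² / 164 = 6.2439
χ² = 1.3720 + 6.7348 + 6.2439 = 14.3507 ≈ 14.351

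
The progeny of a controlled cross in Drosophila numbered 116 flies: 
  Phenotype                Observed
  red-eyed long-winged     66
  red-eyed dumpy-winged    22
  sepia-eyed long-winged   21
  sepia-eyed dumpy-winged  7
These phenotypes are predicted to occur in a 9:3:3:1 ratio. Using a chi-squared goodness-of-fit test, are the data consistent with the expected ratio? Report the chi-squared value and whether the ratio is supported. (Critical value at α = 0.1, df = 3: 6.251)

0.046; consistent

Under the 9:3:3:1 hypothesis (Σ ratio = 16, N = 116):
  red-eyed long-winged: 116 × 9/16 = 65.25
  red-eyed dumpy-winged: 116 × 3/16 = 21.75
  sepia-eyed long-winged: 116 × 3/16 = 21.75
  sepia-eyed dumpy-winged: 116 × 1/16 = 7.25
χ² = Σ (O − E)² / E
  red-eyed long-winged: (66 − 65.25)² / 65.25 = 0.0086
  red-eyed dumpy-winged: (22 − 21.75)² / 21.75 = 0.0029
  sepia-eyed long-winged: (21 − 21.75)² / 21.75 = 0.0259
  sepia-eyed dumpy-winged: (7 − 7.25)² / 7.25 = 0.0086
χ² = 0.0086 + 0.0029 + 0.0259 + 0.0086 = 0.046
Degrees of freedom = 4 − 1 = 3; critical value at α = 0.1 is 6.251.
Since 0.046 < 6.251, we fail to reject the null hypothesis — the data are consistent with the 9:3:3:1 ratio.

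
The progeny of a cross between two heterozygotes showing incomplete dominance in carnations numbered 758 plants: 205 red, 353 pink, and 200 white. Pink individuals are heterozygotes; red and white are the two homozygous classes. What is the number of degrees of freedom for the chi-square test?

2

With incomplete dominance, a heterozygote × heterozygote cross gives a 1:2:1 phenotypic ratio.
A goodness-of-fit test with 3 phenotype classes has df = 3 − 1 = 2.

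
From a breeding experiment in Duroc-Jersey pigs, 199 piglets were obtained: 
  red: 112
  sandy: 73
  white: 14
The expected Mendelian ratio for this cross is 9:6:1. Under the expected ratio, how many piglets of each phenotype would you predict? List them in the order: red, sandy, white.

Under the 9:6:1 hypothesis (Σ ratio = 16, N = 199):
  red: 199 × 9/16 = 111.9375
  sandy: 199 × 6/16 = 74.625
  white: 199 × 1/16 = 12.4375

111.9375, 74.625, 12.4375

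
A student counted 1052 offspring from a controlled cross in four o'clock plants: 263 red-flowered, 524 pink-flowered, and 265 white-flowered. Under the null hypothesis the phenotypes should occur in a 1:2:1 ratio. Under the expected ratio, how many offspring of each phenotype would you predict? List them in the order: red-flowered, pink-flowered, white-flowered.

Expected counts for N = 1052 under a 1:2:1 ratio (total parts = 4):
  red-flowered: 1052 × 1/4 = 263
  pink-flowered: 1052 × 2/4 = 526
  white-flowered: 1052 × 1/4 = 263

263, 526, 263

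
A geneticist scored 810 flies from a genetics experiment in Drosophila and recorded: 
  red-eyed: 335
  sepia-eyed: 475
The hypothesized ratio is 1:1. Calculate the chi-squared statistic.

The 1:1 ratio has 2 parts, so with N = 810 the expected counts are:
  red-eyed: 810 × 1/2 = 405
  sepia-eyed: 810 × 1/2 = 405
χ² = Σ (O − E)² / E
  red-eyed: (335 − 405)² / 405 = 12.0988
  sepia-eyed: (475 − 405)² / 405 = 12.0988
χ² = 12.0988 + 12.0988 = 24.1976 ≈ 24.198

24.198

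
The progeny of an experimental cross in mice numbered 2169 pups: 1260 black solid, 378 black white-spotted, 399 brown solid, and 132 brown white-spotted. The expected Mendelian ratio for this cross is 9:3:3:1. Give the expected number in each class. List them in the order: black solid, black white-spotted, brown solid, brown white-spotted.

The 9:3:3:1 ratio has 16 parts, so with N = 2169 the expected counts are:
  black solid: 2169 × 9/16 = 1220.0625
  black white-spotted: 2169 × 3/16 = 406.6875
  brown solid: 2169 × 3/16 = 406.6875
  brown white-spotted: 2169 × 1/16 = 135.5625

1220.0625, 406.6875, 406.6875, 135.5625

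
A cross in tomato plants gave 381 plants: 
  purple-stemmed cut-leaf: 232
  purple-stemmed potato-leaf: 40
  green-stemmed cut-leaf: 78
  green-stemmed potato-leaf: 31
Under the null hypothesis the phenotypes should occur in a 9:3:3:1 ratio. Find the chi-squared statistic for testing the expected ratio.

Total ratio parts = 16. Expected numbers out of 381:
  purple-stemmed cut-leaf: 381 × 9/16 = 214.3125
  purple-stemmed potato-leaf: 381 × 3/16 = 71.4375
  green-stemmed cut-leaf: 381 × 3/16 = 71.4375
  green-stemmed potato-leaf: 381 × 1/16 = 23.8125
χ² = Σ (O − E)² / E
  purple-stemmed cut-leaf: (232 − 214.3125)² / 214.3125 = 1.4598
  purple-stemmed potato-leaf: (40 − 71.4375)² / 71.4375 = 13.8347
  green-stemmed cut-leaf: (78 − 71.4375)² / 71.4375 = 0.6029
  green-stemmed potato-leaf: (31 − 23.8125)² / 23.8125 = 2.1695
χ² = 1.4598 + 13.8347 + 0.6029 + 2.1695 = 18.0669 ≈ 18.067

18.067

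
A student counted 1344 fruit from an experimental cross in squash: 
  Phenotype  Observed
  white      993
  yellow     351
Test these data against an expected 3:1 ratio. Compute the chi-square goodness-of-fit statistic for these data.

0.893

Total ratio parts = 4. Expected numbers out of 1344:
  white: 1344 × 3/4 = 1008
  yellow: 1344 × 1/4 = 336
χ² = Σ (O − E)² / E
  white: (993 − 1008)² / 1008 = 0.2232
  yellow: (351 − 336)² / 336 = 0.6696
χ² = 0.2232 + 0.6696 = 0.8928 ≈ 0.893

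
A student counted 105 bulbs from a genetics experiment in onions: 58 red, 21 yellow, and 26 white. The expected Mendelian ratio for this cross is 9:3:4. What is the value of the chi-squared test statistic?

The 9:3:4 ratio has 16 parts, so with N = 105 the expected counts are:
  red: 105 × 9/16 = 59.0625
  yellow: 105 × 3/16 = 19.6875
  white: 105 × 4/16 = 26.25
χ² = Σ (O − E)² / E
  red: (58 − 59.0625)² / 59.0625 = 0.0191
  yellow: (21 − 19.6875)² / 19.6875 = 0.0875
  white: (26 − 26.25)² / 26.25 = 0.0024
χ² = 0.0191 + 0.0875 + 0.0024 = 0.109

0.109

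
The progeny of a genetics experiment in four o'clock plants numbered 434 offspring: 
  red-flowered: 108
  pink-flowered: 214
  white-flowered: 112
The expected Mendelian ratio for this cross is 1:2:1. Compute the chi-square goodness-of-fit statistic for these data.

0.157

Expected counts for N = 434 under a 1:2:1 ratio (total parts = 4):
  red-flowered: 434 × 1/4 = 108.5
  pink-flowered: 434 × 2/4 = 217
  white-flowered: 434 × 1/4 = 108.5
χ² = Σ (O − E)² / E
  red-flowered: (108 − 108.5)² / 108.5 = 0.0023
  pink-flowered: (214 − 217)² / 217 = 0.0415
  white-flowered: (112 − 108.5)² / 108.5 = 0.1129
χ² = 0.0023 + 0.0415 + 0.1129 = 0.1567 ≈ 0.157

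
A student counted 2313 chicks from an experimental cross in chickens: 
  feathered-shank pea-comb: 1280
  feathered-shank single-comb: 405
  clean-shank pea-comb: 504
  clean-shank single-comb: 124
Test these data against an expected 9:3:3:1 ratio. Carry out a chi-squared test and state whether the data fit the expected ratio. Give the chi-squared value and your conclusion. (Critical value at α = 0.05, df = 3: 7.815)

16.563; not consistent

Under the 9:3:3:1 hypothesis (Σ ratio = 16, N = 2313):
  feathered-shank pea-comb: 2313 × 9/16 = 1301.0625
  feathered-shank single-comb: 2313 × 3/16 = 433.6875
  clean-shank pea-comb: 2313 × 3/16 = 433.6875
  clean-shank single-comb: 2313 × 1/16 = 144.5625
χ² = Σ (O − E)² / E
  feathered-shank pea-comb: (1280 − 1301.0625)² / 1301.0625 = 0.3410
  feathered-shank single-comb: (405 − 433.6875)² / 433.6875 = 1.8976
  clean-shank pea-comb: (504 − 433.6875)² / 433.6875 = 11.3996
  clean-shank single-comb: (124 − 144.5625)² / 144.5625 = 2.9248
χ² = 0.3410 + 1.8976 + 11.3996 + 2.9248 = 16.563
Degrees of freedom = 4 − 1 = 3; critical value at α = 0.05 is 7.815.
Since 16.563 > 7.815, we reject the null hypothesis — the data do not fit the 9:3:3:1 ratio.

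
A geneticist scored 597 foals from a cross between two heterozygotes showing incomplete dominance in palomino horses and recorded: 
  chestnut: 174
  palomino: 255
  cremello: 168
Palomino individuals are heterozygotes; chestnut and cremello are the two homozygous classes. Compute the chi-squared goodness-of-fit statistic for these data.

12.799

With incomplete dominance, a heterozygote × heterozygote cross gives a 1:2:1 phenotypic ratio.
Under the 1:2:1 hypothesis (Σ ratio = 4, N = 597):
  chestnut: 597 × 1/4 = 149.25
  palomino: 597 × 2/4 = 298.5
  cremello: 597 × 1/4 = 149.25
χ² = Σ (O − E)² / E
  chestnut: (174 − 149.25)² / 149.25 = 4.1043
  palomino: (255 − 298.5)² / 298.5 = 6.3392
  cremello: (168 − 149.25)² / 149.25 = 2.3555
χ² = 4.1043 + 6.3392 + 2.3555 = 12.799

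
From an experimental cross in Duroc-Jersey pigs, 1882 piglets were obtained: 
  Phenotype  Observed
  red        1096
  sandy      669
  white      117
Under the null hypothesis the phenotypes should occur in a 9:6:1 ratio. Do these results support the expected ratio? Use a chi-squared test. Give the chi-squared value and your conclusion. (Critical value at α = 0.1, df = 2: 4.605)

Under the 9:6:1 hypothesis (Σ ratio = 16, N = 1882):
  red: 1882 × 9/16 = 1058.625
  sandy: 1882 × 6/16 = 705.75
  white: 1882 × 1/16 = 117.625
χ² = Σ (O − E)² / E
  red: (1096 − 1058.625)² / 1058.625 = 1.3195
  sandy: (669 − 705.75)² / 705.75 = 1.9137
  white: (117 − 117.625)² / 117.625 = 0.0033
χ² = 1.3195 + 1.9137 + 0.0033 = 3.2365 ≈ 3.237
Degrees of freedom = 3 − 1 = 2; critical value at α = 0.1 is 4.605.
Since 3.237 < 4.605, we fail to reject the null hypothesis — the data are consistent with the 9:6:1 ratio.

3.237; consistent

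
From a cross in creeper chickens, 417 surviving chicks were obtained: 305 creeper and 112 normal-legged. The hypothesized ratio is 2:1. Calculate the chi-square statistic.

Total ratio parts = 3. Expected numbers out of 417:
  creeper: 417 × 2/3 = 278
  normal-legged: 417 × 1/3 = 139
χ² = Σ (O − E)² / E
  creeper: (305 − 278)² / 278 = 2.6223
  normal-legged: (112 − 139)² / 139 = 5.2446
χ² = 2.6223 + 5.2446 = 7.8669 ≈ 7.867

7.867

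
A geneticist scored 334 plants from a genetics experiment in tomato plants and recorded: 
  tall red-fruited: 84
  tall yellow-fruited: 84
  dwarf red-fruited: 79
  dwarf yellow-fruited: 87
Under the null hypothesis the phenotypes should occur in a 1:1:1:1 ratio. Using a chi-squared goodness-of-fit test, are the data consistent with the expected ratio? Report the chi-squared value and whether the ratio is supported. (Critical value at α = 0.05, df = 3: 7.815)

0.395; consistent

Total ratio parts = 4. Expected numbers out of 334:
  tall red-fruited: 334 × 1/4 = 83.5
  tall yellow-fruited: 334 × 1/4 = 83.5
  dwarf red-fruited: 334 × 1/4 = 83.5
  dwarf yellow-fruited: 334 × 1/4 = 83.5
χ² = Σ (O − E)² / E
  tall red-fruited: (84 − 83.5)² / 83.5 = 0.0030
  tall yellow-fruited: (84 − 83.5)² / 83.5 = 0.0030
  dwarf red-fruited: (79 − 83.5)² / 83.5 = 0.2425
  dwarf yellow-fruited: (87 − 83.5)² / 83.5 = 0.1467
χ² = 0.0030 + 0.0030 + 0.2425 + 0.1467 = 0.3952 ≈ 0.395
Degrees of freedom = 4 − 1 = 3; critical value at α = 0.05 is 7.815.
Since 0.395 < 7.815, we fail to reject the null hypothesis — the data are consistent with the 1:1:1:1 ratio.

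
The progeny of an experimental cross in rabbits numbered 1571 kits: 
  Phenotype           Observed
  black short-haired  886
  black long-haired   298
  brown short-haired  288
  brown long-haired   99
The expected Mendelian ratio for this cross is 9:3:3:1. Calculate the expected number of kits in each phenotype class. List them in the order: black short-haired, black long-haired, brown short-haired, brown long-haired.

883.6875, 294.5625, 294.5625, 98.1875

Total ratio parts = 16. Expected numbers out of 1571:
  black short-haired: 1571 × 9/16 = 883.6875
  black long-haired: 1571 × 3/16 = 294.5625
  brown short-haired: 1571 × 3/16 = 294.5625
  brown long-haired: 1571 × 1/16 = 98.1875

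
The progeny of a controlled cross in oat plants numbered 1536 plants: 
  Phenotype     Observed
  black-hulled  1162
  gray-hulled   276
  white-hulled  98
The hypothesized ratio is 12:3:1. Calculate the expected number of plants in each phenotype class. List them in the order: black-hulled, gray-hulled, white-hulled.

1152, 288, 96

The 12:3:1 ratio has 16 parts, so with N = 1536 the expected counts are:
  black-hulled: 1536 × 12/16 = 1152
  gray-hulled: 1536 × 3/16 = 288
  white-hulled: 1536 × 1/16 = 96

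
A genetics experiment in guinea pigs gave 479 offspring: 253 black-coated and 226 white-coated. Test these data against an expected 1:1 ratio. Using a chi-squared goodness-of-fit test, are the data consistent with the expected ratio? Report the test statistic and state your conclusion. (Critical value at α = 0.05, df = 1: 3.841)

Under the 1:1 hypothesis (Σ ratio = 2, N = 479):
  black-coated: 479 × 1/2 = 239.5
  white-coated: 479 × 1/2 = 239.5
χ² = Σ (O − E)² / E
  black-coated: (253 − 239.5)² / 239.5 = 0.7610
  white-coated: (226 − 239.5)² / 239.5 = 0.7610
χ² = 0.7610 + 0.7610 = 1.522
Degrees of freedom = 2 − 1 = 1; critical value at α = 0.05 is 3.841.
Since 1.522 < 3.841, we fail to reject the null hypothesis — the data are consistent with the 1:1 ratio.

1.522; consistent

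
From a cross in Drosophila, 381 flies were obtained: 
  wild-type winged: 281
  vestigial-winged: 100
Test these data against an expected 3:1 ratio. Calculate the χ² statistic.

Under the 3:1 hypothesis (Σ ratio = 4, N = 381):
  wild-type winged: 381 × 3/4 = 285.75
  vestigial-winged: 381 × 1/4 = 95.25
χ² = Σ (O − E)² / E
  wild-type winged: (281 − 285.75)² / 285.75 = 0.0790
  vestigial-winged: (100 − 95.25)² / 95.25 = 0.2369
χ² = 0.0790 + 0.2369 = 0.3159 ≈ 0.316

0.316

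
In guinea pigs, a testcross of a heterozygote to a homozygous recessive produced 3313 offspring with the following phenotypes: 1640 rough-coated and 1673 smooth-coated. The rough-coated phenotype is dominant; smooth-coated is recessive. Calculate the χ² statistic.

A testcross of a heterozygote (Aa × aa) gives a 1:1 phenotypic ratio.
Expected counts for N = 3313 under a 1:1 ratio (total parts = 2):
  rough-coated: 3313 × 1/2 = 1656.5
  smooth-coated: 3313 × 1/2 = 1656.5
χ² = Σ (O − E)² / E
  rough-coated: (1640 − 1656.5)² / 1656.5 = 0.1644
  smooth-coated: (1673 − 1656.5)² / 1656.5 = 0.1644
χ² = 0.1644 + 0.1644 = 0.3288 ≈ 0.329

0.329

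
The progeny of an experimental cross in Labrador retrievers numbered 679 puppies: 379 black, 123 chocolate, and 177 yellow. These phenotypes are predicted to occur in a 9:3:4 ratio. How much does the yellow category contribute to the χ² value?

The 9:3:4 ratio has 16 parts, so with N = 679 the expected counts are:
  black: 679 × 9/16 = 381.9375
  chocolate: 679 × 3/16 = 127.3125
  yellow: 679 × 4/16 = 169.75
Contribution of yellow: (177 − 169.75)² / 169.75 = 0.3096

0.310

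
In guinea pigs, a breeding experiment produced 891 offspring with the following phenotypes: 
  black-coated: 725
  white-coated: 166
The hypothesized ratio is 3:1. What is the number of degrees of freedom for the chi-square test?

1

A goodness-of-fit test with 2 phenotype classes has df = 2 − 1 = 1.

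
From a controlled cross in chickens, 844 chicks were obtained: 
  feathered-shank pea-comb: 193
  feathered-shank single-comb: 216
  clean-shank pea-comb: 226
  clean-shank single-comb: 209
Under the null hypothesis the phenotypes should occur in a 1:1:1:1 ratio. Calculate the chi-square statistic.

2.739

Under the 1:1:1:1 hypothesis (Σ ratio = 4, N = 844):
  feathered-shank pea-comb: 844 × 1/4 = 211
  feathered-shank single-comb: 844 × 1/4 = 211
  clean-shank pea-comb: 844 × 1/4 = 211
  clean-shank single-comb: 844 × 1/4 = 211
χ² = Σ (O − E)² / E
  feathered-shank pea-comb: (193 − 211)² / 211 = 1.5355
  feathered-shank single-comb: (216 − 211)² / 211 = 0.1185
  clean-shank pea-comb: (226 − 211)² / 211 = 1.0664
  clean-shank single-comb: (209 − 211)² / 211 = 0.0190
χ² = 1.5355 + 0.1185 + 1.0664 + 0.0190 = 2.7394 ≈ 2.739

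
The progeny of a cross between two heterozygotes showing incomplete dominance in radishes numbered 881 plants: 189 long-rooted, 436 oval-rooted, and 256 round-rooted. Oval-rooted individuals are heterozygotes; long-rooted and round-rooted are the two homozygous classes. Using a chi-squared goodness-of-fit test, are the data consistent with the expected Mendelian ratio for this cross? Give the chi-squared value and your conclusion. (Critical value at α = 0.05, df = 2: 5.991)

With incomplete dominance, a heterozygote × heterozygote cross gives a 1:2:1 phenotypic ratio.
Expected counts for N = 881 under a 1:2:1 ratio (total parts = 4):
  long-rooted: 881 × 1/4 = 220.25
  oval-rooted: 881 × 2/4 = 440.5
  round-rooted: 881 × 1/4 = 220.25
χ² = Σ (O − E)² / E
  long-rooted: (189 − 220.25)² / 220.25 = 4.4339
  oval-rooted: (436 − 440.5)² / 440.5 = 0.0460
  round-rooted: (256 − 220.25)² / 220.25 = 5.8028
χ² = 4.4339 + 0.0460 + 5.8028 = 10.2827 ≈ 10.283
Degrees of freedom = 3 − 1 = 2; critical value at α = 0.05 is 5.991.
Since 10.283 > 5.991, we reject the null hypothesis — the data do not fit the 1:2:1 ratio.

10.283; not consistent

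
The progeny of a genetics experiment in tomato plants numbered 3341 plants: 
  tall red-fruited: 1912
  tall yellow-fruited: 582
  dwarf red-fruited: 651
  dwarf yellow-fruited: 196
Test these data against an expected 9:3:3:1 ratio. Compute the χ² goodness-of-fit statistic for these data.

5.470

The 9:3:3:1 ratio has 16 parts, so with N = 3341 the expected counts are:
  tall red-fruited: 3341 × 9/16 = 1879.3125
  tall yellow-fruited: 3341 × 3/16 = 626.4375
  dwarf red-fruited: 3341 × 3/16 = 626.4375
  dwarf yellow-fruited: 3341 × 1/16 = 208.8125
χ² = Σ (O − E)² / E
  tall red-fruited: (1912 − 1879.3125)² / 1879.3125 = 0.5685
  tall yellow-fruited: (582 − 626.4375)² / 626.4375 = 3.1523
  dwarf red-fruited: (651 − 626.4375)² / 626.4375 = 0.9631
  dwarf yellow-fruited: (196 − 208.8125)² / 208.8125 = 0.7862
χ² = 0.5685 + 3.1523 + 0.9631 + 0.7862 = 5.4701 ≈ 5.470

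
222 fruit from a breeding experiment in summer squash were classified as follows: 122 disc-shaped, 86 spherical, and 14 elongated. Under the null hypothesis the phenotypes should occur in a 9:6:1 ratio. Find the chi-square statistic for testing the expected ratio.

The 9:6:1 ratio has 16 parts, so with N = 222 the expected counts are:
  disc-shaped: 222 × 9/16 = 124.875
  spherical: 222 × 6/16 = 83.25
  elongated: 222 × 1/16 = 13.875
χ² = Σ (O − E)² / E
  disc-shaped: (122 − 124.875)² / 124.875 = 0.0662
  spherical: (86 − 83.25)² / 83.25 = 0.0908
  elongated: (14 − 13.875)² / 13.875 = 0.0011
χ² = 0.0662 + 0.0908 + 0.0011 = 0.1581 ≈ 0.158

0.158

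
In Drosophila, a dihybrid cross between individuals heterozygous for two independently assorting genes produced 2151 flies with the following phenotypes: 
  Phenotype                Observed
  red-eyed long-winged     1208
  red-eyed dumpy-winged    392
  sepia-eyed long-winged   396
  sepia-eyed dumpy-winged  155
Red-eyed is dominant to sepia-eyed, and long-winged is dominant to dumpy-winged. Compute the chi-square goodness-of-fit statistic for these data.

A dihybrid F₂ with independent assortment and complete dominance at both loci gives a 9:3:3:1 phenotypic ratio.
Expected counts for N = 2151 under a 9:3:3:1 ratio (total parts = 16):
  red-eyed long-winged: 2151 × 9/16 = 1209.9375
  red-eyed dumpy-winged: 2151 × 3/16 = 403.3125
  sepia-eyed long-winged: 2151 × 3/16 = 403.3125
  sepia-eyed dumpy-winged: 2151 × 1/16 = 134.4375
χ² = Σ (O − E)² / E
  red-eyed long-winged: (1208 − 1209.9375)² / 1209.9375 = 0.0031
  red-eyed dumpy-winged: (392 − 403.3125)² / 403.3125 = 0.3173
  sepia-eyed long-winged: (396 − 403.3125)² / 403.3125 = 0.1326
  sepia-eyed dumpy-winged: (155 − 134.4375)² / 134.4375 = 3.1451
χ² = 0.0031 + 0.3173 + 0.1326 + 3.1451 = 3.5981 ≈ 3.598

3.598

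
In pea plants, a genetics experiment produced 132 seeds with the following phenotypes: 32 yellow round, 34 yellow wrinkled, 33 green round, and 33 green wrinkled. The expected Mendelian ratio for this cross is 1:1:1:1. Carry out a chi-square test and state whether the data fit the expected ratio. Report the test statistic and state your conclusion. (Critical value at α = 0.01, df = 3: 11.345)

Expected counts for N = 132 under a 1:1:1:1 ratio (total parts = 4):
  yellow round: 132 × 1/4 = 33
  yellow wrinkled: 132 × 1/4 = 33
  green round: 132 × 1/4 = 33
  green wrinkled: 132 × 1/4 = 33
χ² = Σ (O − E)² / E
  yellow round: (32 − 33)² / 33 = 0.0303
  yellow wrinkled: (34 − 33)² / 33 = 0.0303
  green round: (33 − 33)² / 33 = 0.0000
  green wrinkled: (33 − 33)² / 33 = 0.0000
χ² = 0.0303 + 0.0303 + 0.0000 + 0.0000 = 0.0606 ≈ 0.061
Degrees of freedom = 4 − 1 = 3; critical value at α = 0.01 is 11.345.
Since 0.061 < 11.345, we fail to reject the null hypothesis — the data are consistent with the 1:1:1:1 ratio.

0.061; consistent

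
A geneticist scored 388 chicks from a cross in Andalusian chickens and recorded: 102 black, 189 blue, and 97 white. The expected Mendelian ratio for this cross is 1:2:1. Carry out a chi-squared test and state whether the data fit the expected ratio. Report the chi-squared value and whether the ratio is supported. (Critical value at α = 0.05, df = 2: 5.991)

0.387; consistent

Total ratio parts = 4. Expected numbers out of 388:
  black: 388 × 1/4 = 97
  blue: 388 × 2/4 = 194
  white: 388 × 1/4 = 97
χ² = Σ (O − E)² / E
  black: (102 − 97)² / 97 = 0.2577
  blue: (189 − 194)² / 194 = 0.1289
  white: (97 − 97)² / 97 = 0.0000
χ² = 0.2577 + 0.1289 + 0.0000 = 0.3866 ≈ 0.387
Degrees of freedom = 3 − 1 = 2; critical value at α = 0.05 is 5.991.
Since 0.387 < 5.991, we fail to reject the null hypothesis — the data are consistent with the 1:2:1 ratio.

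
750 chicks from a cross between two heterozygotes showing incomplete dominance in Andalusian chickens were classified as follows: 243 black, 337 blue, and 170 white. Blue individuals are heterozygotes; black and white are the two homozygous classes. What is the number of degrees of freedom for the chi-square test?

With incomplete dominance, a heterozygote × heterozygote cross gives a 1:2:1 phenotypic ratio.
A goodness-of-fit test with 3 phenotype classes has df = 3 − 1 = 2.

2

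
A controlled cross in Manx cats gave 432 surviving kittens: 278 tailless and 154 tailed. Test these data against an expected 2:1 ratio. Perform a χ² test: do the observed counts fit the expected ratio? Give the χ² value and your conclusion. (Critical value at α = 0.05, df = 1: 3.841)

1.042; consistent

Expected counts for N = 432 under a 2:1 ratio (total parts = 3):
  tailless: 432 × 2/3 = 288
  tailed: 432 × 1/3 = 144
χ² = Σ (O − E)² / E
  tailless: (278 − 288)² / 288 = 0.3472
  tailed: (154 − 144)² / 144 = 0.6944
χ² = 0.3472 + 0.6944 = 1.0416 ≈ 1.042
Degrees of freedom = 2 − 1 = 1; critical value at α = 0.05 is 3.841.
Since 1.042 < 3.841, we fail to reject the null hypothesis — the data are consistent with the 2:1 ratio.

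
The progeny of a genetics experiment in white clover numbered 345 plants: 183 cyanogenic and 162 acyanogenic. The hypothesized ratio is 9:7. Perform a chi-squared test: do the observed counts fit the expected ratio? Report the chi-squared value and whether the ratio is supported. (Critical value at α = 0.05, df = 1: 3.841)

1.441; consistent

Under the 9:7 hypothesis (Σ ratio = 16, N = 345):
  cyanogenic: 345 × 9/16 = 194.0625
  acyanogenic: 345 × 7/16 = 150.9375
χ² = Σ (O − E)² / E
  cyanogenic: (183 − 194.0625)² / 194.0625 = 0.6306
  acyanogenic: (162 − 150.9375)² / 150.9375 = 0.8108
χ² = 0.6306 + 0.8108 = 1.4414 ≈ 1.441
Degrees of freedom = 2 − 1 = 1; critical value at α = 0.05 is 3.841.
Since 1.441 < 3.841, we fail to reject the null hypothesis — the data are consistent with the 9:7 ratio.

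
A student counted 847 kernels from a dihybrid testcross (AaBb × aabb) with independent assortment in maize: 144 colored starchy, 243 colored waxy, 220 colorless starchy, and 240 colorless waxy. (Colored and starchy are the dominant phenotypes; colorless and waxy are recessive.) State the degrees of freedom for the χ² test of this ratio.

3

A dihybrid testcross with independent assortment gives a 1:1:1:1 ratio.
A goodness-of-fit test with 4 phenotype classes has df = 4 − 1 = 3.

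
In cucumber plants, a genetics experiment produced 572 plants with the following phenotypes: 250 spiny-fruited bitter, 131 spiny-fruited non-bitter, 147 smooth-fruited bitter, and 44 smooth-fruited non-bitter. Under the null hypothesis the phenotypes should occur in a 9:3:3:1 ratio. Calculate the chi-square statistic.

Under the 9:3:3:1 hypothesis (Σ ratio = 16, N = 572):
  spiny-fruited bitter: 572 × 9/16 = 321.75
  spiny-fruited non-bitter: 572 × 3/16 = 107.25
  smooth-fruited bitter: 572 × 3/16 = 107.25
  smooth-fruited non-bitter: 572 × 1/16 = 35.75
χ² = Σ (O − E)² / E
  spiny-fruited bitter: (250 − 321.75)² / 321.75 = 16.0002
  spiny-fruited non-bitter: (131 − 107.25)² / 107.25 = 5.2593
  smooth-fruited bitter: (147 − 107.25)² / 107.25 = 14.7325
  smooth-fruited non-bitter: (44 − 35.75)² / 35.75 = 1.9038
χ² = 16.0002 + 5.2593 + 14.7325 + 1.9038 = 37.8958 ≈ 37.896

37.896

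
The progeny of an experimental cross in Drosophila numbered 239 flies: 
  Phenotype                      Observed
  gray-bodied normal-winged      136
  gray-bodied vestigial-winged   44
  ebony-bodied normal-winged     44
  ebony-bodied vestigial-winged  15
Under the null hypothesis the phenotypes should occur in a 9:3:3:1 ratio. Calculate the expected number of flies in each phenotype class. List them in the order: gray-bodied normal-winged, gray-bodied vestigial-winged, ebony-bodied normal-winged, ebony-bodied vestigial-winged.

Total ratio parts = 16. Expected numbers out of 239:
  gray-bodied normal-winged: 239 × 9/16 = 134.4375
  gray-bodied vestigial-winged: 239 × 3/16 = 44.8125
  ebony-bodied normal-winged: 239 × 3/16 = 44.8125
  ebony-bodied vestigial-winged: 239 × 1/16 = 14.9375

134.4375, 44.8125, 44.8125, 14.9375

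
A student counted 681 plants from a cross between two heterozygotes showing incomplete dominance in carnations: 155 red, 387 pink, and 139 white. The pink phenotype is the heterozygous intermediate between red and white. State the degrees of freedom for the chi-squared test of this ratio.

With incomplete dominance, a heterozygote × heterozygote cross gives a 1:2:1 phenotypic ratio.
A goodness-of-fit test with 3 phenotype classes has df = 3 − 1 = 2.

2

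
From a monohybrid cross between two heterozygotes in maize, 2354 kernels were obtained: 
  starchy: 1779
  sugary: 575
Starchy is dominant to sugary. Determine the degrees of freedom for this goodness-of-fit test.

1

For a monohybrid cross between heterozygotes with complete dominance, the expected phenotypic ratio is 3:1.
A goodness-of-fit test with 2 phenotype classes has df = 2 − 1 = 1.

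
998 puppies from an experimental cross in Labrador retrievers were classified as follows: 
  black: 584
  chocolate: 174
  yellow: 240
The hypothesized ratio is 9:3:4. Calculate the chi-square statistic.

Under the 9:3:4 hypothesis (Σ ratio = 16, N = 998):
  black: 998 × 9/16 = 561.375
  chocolate: 998 × 3/16 = 187.125
  yellow: 998 × 4/16 = 249.5
χ² = Σ (O − E)² / E
  black: (584 − 561.375)² / 561.375 = 0.9119
  chocolate: (174 − 187.125)² / 187.125 = 0.9206
  yellow: (240 − 249.5)² / 249.5 = 0.3617
χ² = 0.9119 + 0.9206 + 0.3617 = 2.1942 ≈ 2.194

2.194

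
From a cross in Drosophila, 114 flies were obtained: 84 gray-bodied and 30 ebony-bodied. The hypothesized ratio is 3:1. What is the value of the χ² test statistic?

0.105

Total ratio parts = 4. Expected numbers out of 114:
  gray-bodied: 114 × 3/4 = 85.5
  ebony-bodied: 114 × 1/4 = 28.5
χ² = Σ (O − E)² / E
  gray-bodied: (84 − 85.5)² / 85.5 = 0.0263
  ebony-bodied: (30 − 28.5)² / 28.5 = 0.0789
χ² = 0.0263 + 0.0789 = 0.1052 ≈ 0.105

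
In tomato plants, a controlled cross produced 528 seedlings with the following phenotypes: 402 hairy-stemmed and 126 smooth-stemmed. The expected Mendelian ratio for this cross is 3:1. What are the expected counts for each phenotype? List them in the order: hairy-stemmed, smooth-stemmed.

396, 132

The 3:1 ratio has 4 parts, so with N = 528 the expected counts are:
  hairy-stemmed: 528 × 3/4 = 396
  smooth-stemmed: 528 × 1/4 = 132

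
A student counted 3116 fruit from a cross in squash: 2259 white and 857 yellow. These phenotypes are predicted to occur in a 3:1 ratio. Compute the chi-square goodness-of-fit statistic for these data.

Under the 3:1 hypothesis (Σ ratio = 4, N = 3116):
  white: 3116 × 3/4 = 2337
  yellow: 3116 × 1/4 = 779
χ² = Σ (O − E)² / E
  white: (2259 − 2337)² / 2337 = 2.6033
  yellow: (857 − 779)² / 779 = 7.8100
χ² = 2.6033 + 7.8100 = 10.4133 ≈ 10.413

10.413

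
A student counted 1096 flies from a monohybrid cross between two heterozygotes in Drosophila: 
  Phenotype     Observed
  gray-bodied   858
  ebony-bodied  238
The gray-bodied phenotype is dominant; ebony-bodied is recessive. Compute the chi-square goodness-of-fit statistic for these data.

For a monohybrid cross between heterozygotes with complete dominance, the expected phenotypic ratio is 3:1.
Total ratio parts = 4. Expected numbers out of 1096:
  gray-bodied: 1096 × 3/4 = 822
  ebony-bodied: 1096 × 1/4 = 274
χ² = Σ (O − E)² / E
  gray-bodied: (858 − 822)² / 822 = 1.5766
  ebony-bodied: (238 − 274)² / 274 = 4.7299
χ² = 1.5766 + 4.7299 = 6.3065 ≈ 6.307

6.307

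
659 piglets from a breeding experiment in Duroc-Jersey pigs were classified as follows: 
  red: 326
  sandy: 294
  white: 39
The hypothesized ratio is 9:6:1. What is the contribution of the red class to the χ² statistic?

Under the 9:6:1 hypothesis (Σ ratio = 16, N = 659):
  red: 659 × 9/16 = 370.6875
  sandy: 659 × 6/16 = 247.125
  white: 659 × 1/16 = 41.1875
Contribution of red: (326 − 370.6875)² / 370.6875 = 5.3872

5.387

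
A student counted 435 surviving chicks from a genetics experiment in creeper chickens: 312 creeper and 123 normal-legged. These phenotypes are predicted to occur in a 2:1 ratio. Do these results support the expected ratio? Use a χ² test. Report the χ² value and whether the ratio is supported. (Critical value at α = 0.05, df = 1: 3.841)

Under the 2:1 hypothesis (Σ ratio = 3, N = 435):
  creeper: 435 × 2/3 = 290
  normal-legged: 435 × 1/3 = 145
χ² = Σ (O − E)² / E
  creeper: (312 − 290)² / 290 = 1.6690
  normal-legged: (123 − 145)² / 145 = 3.3379
χ² = 1.6690 + 3.3379 = 5.0069 ≈ 5.007
Degrees of freedom = 2 − 1 = 1; critical value at α = 0.05 is 3.841.
Since 5.007 > 3.841, we reject the null hypothesis — the data do not fit the 2:1 ratio.

5.007; not consistent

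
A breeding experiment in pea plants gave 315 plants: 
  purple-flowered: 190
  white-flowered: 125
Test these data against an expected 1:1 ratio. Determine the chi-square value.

The 1:1 ratio has 2 parts, so with N = 315 the expected counts are:
  purple-flowered: 315 × 1/2 = 157.5
  white-flowered: 315 × 1/2 = 157.5
χ² = Σ (O − E)² / E
  purple-flowered: (190 − 157.5)² / 157.5 = 6.7063
  white-flowered: (125 − 157.5)² / 157.5 = 6.7063
χ² = 6.7063 + 6.7063 = 13.4126 ≈ 13.413

13.413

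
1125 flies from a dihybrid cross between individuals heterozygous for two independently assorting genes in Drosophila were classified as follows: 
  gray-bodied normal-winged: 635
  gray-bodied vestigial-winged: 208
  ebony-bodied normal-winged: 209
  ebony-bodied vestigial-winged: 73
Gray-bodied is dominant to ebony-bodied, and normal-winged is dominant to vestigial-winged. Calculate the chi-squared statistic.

0.169

A dihybrid F₂ with independent assortment and complete dominance at both loci gives a 9:3:3:1 phenotypic ratio.
The 9:3:3:1 ratio has 16 parts, so with N = 1125 the expected counts are:
  gray-bodied normal-winged: 1125 × 9/16 = 632.8125
  gray-bodied vestigial-winged: 1125 × 3/16 = 210.9375
  ebony-bodied normal-winged: 1125 × 3/16 = 210.9375
  ebony-bodied vestigial-winged: 1125 × 1/16 = 70.3125
χ² = Σ (O − E)² / E
  gray-bodied normal-winged: (635 − 632.8125)² / 632.8125 = 0.0076
  gray-bodied vestigial-winged: (208 − 210.9375)² / 210.9375 = 0.0409
  ebony-bodied normal-winged: (209 − 210.9375)² / 210.9375 = 0.0178
  ebony-bodied vestigial-winged: (73 − 70.3125)² / 70.3125 = 0.1027
χ² = 0.0076 + 0.0409 + 0.0178 + 0.1027 = 0.169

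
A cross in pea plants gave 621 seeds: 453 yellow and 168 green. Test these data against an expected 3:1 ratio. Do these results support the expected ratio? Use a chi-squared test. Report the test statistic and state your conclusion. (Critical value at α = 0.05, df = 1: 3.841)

The 3:1 ratio has 4 parts, so with N = 621 the expected counts are:
  yellow: 621 × 3/4 = 465.75
  green: 621 × 1/4 = 155.25
χ² = Σ (O − E)² / E
  yellow: (453 − 465.75)² / 465.75 = 0.3490
  green: (168 − 155.25)² / 155.25 = 1.0471
χ² = 0.3490 + 1.0471 = 1.3961 ≈ 1.396
Degrees of freedom = 2 − 1 = 1; critical value at α = 0.05 is 3.841.
Since 1.396 < 3.841, we fail to reject the null hypothesis — the data are consistent with the 3:1 ratio.

1.396; consistent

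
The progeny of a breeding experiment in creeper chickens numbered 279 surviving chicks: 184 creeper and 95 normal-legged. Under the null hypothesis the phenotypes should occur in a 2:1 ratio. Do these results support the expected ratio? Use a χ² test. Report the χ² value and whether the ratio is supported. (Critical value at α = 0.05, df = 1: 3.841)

0.065; consistent

Under the 2:1 hypothesis (Σ ratio = 3, N = 279):
  creeper: 279 × 2/3 = 186
  normal-legged: 279 × 1/3 = 93
χ² = Σ (O − E)² / E
  creeper: (184 − 186)² / 186 = 0.0215
  normal-legged: (95 − 93)² / 93 = 0.0430
χ² = 0.0215 + 0.0430 = 0.0645 ≈ 0.065
Degrees of freedom = 2 − 1 = 1; critical value at α = 0.05 is 3.841.
Since 0.065 < 3.841, we fail to reject the null hypothesis — the data are consistent with the 2:1 ratio.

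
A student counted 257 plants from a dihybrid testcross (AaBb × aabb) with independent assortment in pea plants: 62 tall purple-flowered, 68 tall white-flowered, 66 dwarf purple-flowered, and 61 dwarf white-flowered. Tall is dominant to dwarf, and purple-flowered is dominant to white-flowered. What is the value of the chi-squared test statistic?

A dihybrid testcross with independent assortment gives a 1:1:1:1 ratio.
Total ratio parts = 4. Expected numbers out of 257:
  tall purple-flowered: 257 × 1/4 = 64.25
  tall white-flowered: 257 × 1/4 = 64.25
  dwarf purple-flowered: 257 × 1/4 = 64.25
  dwarf white-flowered: 257 × 1/4 = 64.25
χ² = Σ (O − E)² / E
  tall purple-flowered: (62 − 64.25)² / 64.25 = 0.0788
  tall white-flowered: (68 − 64.25)² / 64.25 = 0.2189
  dwarf purple-flowered: (66 − 64.25)² / 64.25 = 0.0477
  dwarf white-flowered: (61 − 64.25)² / 64.25 = 0.1644
χ² = 0.0788 + 0.2189 + 0.0477 + 0.1644 = 0.5098 ≈ 0.510

0.510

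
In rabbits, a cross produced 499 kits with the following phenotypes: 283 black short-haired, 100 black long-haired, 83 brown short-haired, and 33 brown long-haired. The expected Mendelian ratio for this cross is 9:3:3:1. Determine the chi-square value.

1.760

The 9:3:3:1 ratio has 16 parts, so with N = 499 the expected counts are:
  black short-haired: 499 × 9/16 = 280.6875
  black long-haired: 499 × 3/16 = 93.5625
  brown short-haired: 499 × 3/16 = 93.5625
  brown long-haired: 499 × 1/16 = 31.1875
χ² = Σ (O − E)² / E
  black short-haired: (283 − 280.6875)² / 280.6875 = 0.0191
  black long-haired: (100 − 93.5625)² / 93.5625 = 0.4429
  brown short-haired: (83 − 93.5625)² / 93.5625 = 1.1924
  brown long-haired: (33 − 31.1875)² / 31.1875 = 0.1053
χ² = 0.0191 + 0.4429 + 1.1924 + 0.1053 = 1.7597 ≈ 1.760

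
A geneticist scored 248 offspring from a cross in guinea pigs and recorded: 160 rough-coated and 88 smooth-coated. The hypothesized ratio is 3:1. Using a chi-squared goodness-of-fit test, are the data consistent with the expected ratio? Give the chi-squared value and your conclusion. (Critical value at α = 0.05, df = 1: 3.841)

Expected counts for N = 248 under a 3:1 ratio (total parts = 4):
  rough-coated: 248 × 3/4 = 186
  smooth-coated: 248 × 1/4 = 62
χ² = Σ (O − E)² / E
  rough-coated: (160 − 186)² / 186 = 3.6344
  smooth-coated: (88 − 62)² / 62 = 10.9032
χ² = 3.6344 + 10.9032 = 14.5376 ≈ 14.538
Degrees of freedom = 2 − 1 = 1; critical value at α = 0.05 is 3.841.
Since 14.538 > 3.841, we reject the null hypothesis — the data do not fit the 3:1 ratio.

14.538; not consistent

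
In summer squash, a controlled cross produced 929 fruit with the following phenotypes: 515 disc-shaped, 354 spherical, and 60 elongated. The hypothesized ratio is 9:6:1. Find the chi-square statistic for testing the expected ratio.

0.265

The 9:6:1 ratio has 16 parts, so with N = 929 the expected counts are:
  disc-shaped: 929 × 9/16 = 522.5625
  spherical: 929 × 6/16 = 348.375
  elongated: 929 × 1/16 = 58.0625
χ² = Σ (O − E)² / E
  disc-shaped: (515 − 522.5625)² / 522.5625 = 0.1094
  spherical: (354 − 348.375)² / 348.375 = 0.0908
  elongated: (60 − 58.0625)² / 58.0625 = 0.0647
χ² = 0.1094 + 0.0908 + 0.0647 = 0.2649 ≈ 0.265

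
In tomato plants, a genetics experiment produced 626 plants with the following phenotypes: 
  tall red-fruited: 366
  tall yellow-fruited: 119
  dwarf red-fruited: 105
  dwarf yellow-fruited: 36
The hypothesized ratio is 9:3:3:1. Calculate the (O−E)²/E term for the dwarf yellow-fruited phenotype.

Under the 9:3:3:1 hypothesis (Σ ratio = 16, N = 626):
  tall red-fruited: 626 × 9/16 = 352.125
  tall yellow-fruited: 626 × 3/16 = 117.375
  dwarf red-fruited: 626 × 3/16 = 117.375
  dwarf yellow-fruited: 626 × 1/16 = 39.125
Contribution of dwarf yellow-fruited: (36 − 39.125)² / 39.125 = 0.2496

0.250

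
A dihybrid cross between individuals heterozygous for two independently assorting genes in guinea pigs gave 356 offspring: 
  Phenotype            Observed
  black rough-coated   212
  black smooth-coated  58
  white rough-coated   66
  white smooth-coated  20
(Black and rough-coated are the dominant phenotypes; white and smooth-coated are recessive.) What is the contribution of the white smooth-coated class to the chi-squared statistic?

0.228

A dihybrid F₂ with independent assortment and complete dominance at both loci gives a 9:3:3:1 phenotypic ratio.
The 9:3:3:1 ratio has 16 parts, so with N = 356 the expected counts are:
  black rough-coated: 356 × 9/16 = 200.25
  black smooth-coated: 356 × 3/16 = 66.75
  white rough-coated: 356 × 3/16 = 66.75
  white smooth-coated: 356 × 1/16 = 22.25
Contribution of white smooth-coated: (20 − 22.25)² / 22.25 = 0.2275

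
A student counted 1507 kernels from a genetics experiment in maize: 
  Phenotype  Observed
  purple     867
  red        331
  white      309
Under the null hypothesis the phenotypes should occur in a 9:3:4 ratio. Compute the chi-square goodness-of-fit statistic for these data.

20.927

Expected counts for N = 1507 under a 9:3:4 ratio (total parts = 16):
  purple: 1507 × 9/16 = 847.6875
  red: 1507 × 3/16 = 282.5625
  white: 1507 × 4/16 = 376.75
χ² = Σ (O − E)² / E
  purple: (867 − 847.6875)² / 847.6875 = 0.4400
  red: (331 − 282.5625)² / 282.5625 = 8.3033
  white: (309 − 376.75)² / 376.75 = 12.1833
χ² = 0.4400 + 8.3033 + 12.1833 = 20.9266 ≈ 20.927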